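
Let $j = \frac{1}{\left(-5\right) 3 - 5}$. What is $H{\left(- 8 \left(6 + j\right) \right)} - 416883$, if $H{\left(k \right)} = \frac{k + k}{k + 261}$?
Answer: $- \frac{444814637}{1067} \approx -4.1688 \cdot 10^{5}$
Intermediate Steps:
$j = - \frac{1}{20}$ ($j = \frac{1}{-15 - 5} = \frac{1}{-20} = - \frac{1}{20} \approx -0.05$)
$H{\left(k \right)} = \frac{2 k}{261 + k}$
$H{\left(- 8 \left(6 + j\right) \right)} - 416883 = \frac{2 \left(- 8 \left(6 - \frac{1}{20}\right)\right)}{261 - 8 \left(6 - \frac{1}{20}\right)} - 416883 = \frac{2 \left(\left(-8\right) \frac{119}{20}\right)}{261 - \frac{238}{5}} - 416883 = 2 \left(- \frac{238}{5}\right) \frac{1}{261 - \frac{238}{5}} - 416883 = 2 \left(- \frac{238}{5}\right) \frac{1}{\frac{1067}{5}} - 416883 = 2 \left(- \frac{238}{5}\right) \frac{5}{1067} - 416883 = - \frac{476}{1067} - 416883 = - \frac{444814637}{1067}$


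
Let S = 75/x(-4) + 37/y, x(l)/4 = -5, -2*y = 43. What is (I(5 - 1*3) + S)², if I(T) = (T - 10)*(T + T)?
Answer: 41538025/29584 ≈ 1404.1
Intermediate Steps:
y = -43/2 (y = -½*43 = -43/2 ≈ -21.500)
x(l) = -20 (x(l) = 4*(-5) = -20)
S = -941/172 (S = 75/(-20) + 37/(-43/2) = 75*(-1/20) + 37*(-2/43) = -15/4 - 74/43 = -941/172 ≈ -5.4709)
I(T) = 2*T*(-10 + T) (I(T) = (-10 + T)*(2*T) = 2*T*(-10 + T))
(I(5 - 1*3) + S)² = (2*(5 - 1*3)*(-10 + (5 - 1*3)) - 941/172)² = (2*(5 - 3)*(-10 + (5 - 3)) - 941/172)² = (2*2*(-10 + 2) - 941/172)² = (2*2*(-8) - 941/172)² = (-32 - 941/172)² = (-6445/172)² = 41538025/29584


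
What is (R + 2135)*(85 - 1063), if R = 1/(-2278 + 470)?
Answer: -1887578631/904 ≈ -2.0880e+6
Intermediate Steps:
R = -1/1808 (R = 1/(-1808) = -1/1808 ≈ -0.00055310)
(R + 2135)*(85 - 1063) = (-1/1808 + 2135)*(85 - 1063) = (3860079/1808)*(-978) = -1887578631/904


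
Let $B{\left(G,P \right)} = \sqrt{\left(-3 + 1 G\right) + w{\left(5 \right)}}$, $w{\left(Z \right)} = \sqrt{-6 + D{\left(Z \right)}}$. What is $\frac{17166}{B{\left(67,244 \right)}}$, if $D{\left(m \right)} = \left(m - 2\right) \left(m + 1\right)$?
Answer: $\frac{8583 \sqrt{2}}{\sqrt{32 + \sqrt{3}}} \approx 2089.9$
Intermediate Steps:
$D{\left(m \right)} = \left(1 + m\right) \left(-2 + m\right)$ ($D{\left(m \right)} = \left(-2 + m\right) \left(1 + m\right) = \left(1 + m\right) \left(-2 + m\right)$)
$w{\left(Z \right)} = \sqrt{-8 + Z^{2} - Z}$ ($w{\left(Z \right)} = \sqrt{-6 - \left(2 + Z - Z^{2}\right)} = \sqrt{-8 + Z^{2} - Z}$)
$B{\left(G,P \right)} = \sqrt{-3 + G + 2 \sqrt{3}}$ ($B{\left(G,P \right)} = \sqrt{\left(-3 + 1 G\right) + \sqrt{-8 + 5^{2} - 5}} = \sqrt{\left(-3 + G\right) + \sqrt{-8 + 25 - 5}} = \sqrt{\left(-3 + G\right) + \sqrt{12}} = \sqrt{\left(-3 + G\right) + 2 \sqrt{3}} = \sqrt{-3 + G + 2 \sqrt{3}}$)
$\frac{17166}{B{\left(67,244 \right)}} = \frac{17166}{\sqrt{-3 + 67 + 2 \sqrt{3}}} = \frac{17166}{\sqrt{64 + 2 \sqrt{3}}}$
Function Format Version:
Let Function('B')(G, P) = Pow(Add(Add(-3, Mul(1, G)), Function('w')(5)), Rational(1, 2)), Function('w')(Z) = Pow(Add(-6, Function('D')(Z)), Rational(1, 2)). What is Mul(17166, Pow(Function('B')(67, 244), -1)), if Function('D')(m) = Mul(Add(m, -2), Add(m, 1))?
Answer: Mul(8583, Pow(2, Rational(1, 2)), Pow(Add(32, Pow(3, Rational(1, 2))), Rational(-1, 2))) ≈ 2089.9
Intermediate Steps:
Function('D')(m) = Mul(Add(1, m), Add(-2, m)) (Function('D')(m) = Mul(Add(-2, m), Add(1, m)) = Mul(Add(1, m), Add(-2, m)))
Function('w')(Z) = Pow(Add(-8, Pow(Z, 2), Mul(-1, Z)), Rational(1, 2)) (Function('w')(Z) = Pow(Add(-6, Add(-2, Pow(Z, 2), Mul(-1, Z))), Rational(1, 2)) = Pow(Add(-8, Pow(Z, 2), Mul(-1, Z)), Rational(1, 2)))
Function('B')(G, P) = Pow(Add(-3, G, Mul(2, Pow(3, Rational(1, 2)))), Rational(1, 2)) (Function('B')(G, P) = Pow(Add(Add(-3, Mul(1, G)), Pow(Add(-8, Pow(5, 2), Mul(-1, 5)), Rational(1, 2))), Rational(1, 2)) = Pow(Add(Add(-3, G), Pow(Add(-8, 25, -5), Rational(1, 2))), Rational(1, 2)) = Pow(Add(Add(-3, G), Pow(12, Rational(1, 2))), Rational(1, 2)) = Pow(Add(Add(-3, G), Mul(2, Pow(3, Rational(1, 2)))), Rational(1, 2)) = Pow(Add(-3, G, Mul(2, Pow(3, Rational(1, 2)))), Rational(1, 2)))
Mul(17166, Pow(Function('B')(67, 244), -1)) = Mul(17166, Pow(Pow(Add(-3, 67, Mul(2, Pow(3, Rational(1, 2)))), Rational(1, 2)), -1)) = Mul(17166, Pow(Pow(Add(64, Mul(2, Pow(3, Rational(1, 2)))), Rational(1, 2)), -1)) = Mul(17166, Pow(Add(64, Mul(2, Pow(3, Rational(1, 2)))), Rational(-1, 2)))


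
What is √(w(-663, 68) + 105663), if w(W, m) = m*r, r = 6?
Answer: √106071 ≈ 325.69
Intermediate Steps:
w(W, m) = 6*m (w(W, m) = m*6 = 6*m)
√(w(-663, 68) + 105663) = √(6*68 + 105663) = √(408 + 105663) = √106071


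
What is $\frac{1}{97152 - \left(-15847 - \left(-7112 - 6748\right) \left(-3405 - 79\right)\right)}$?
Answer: $\frac{1}{48401239} \approx 2.0661 \cdot 10^{-8}$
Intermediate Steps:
$\frac{1}{97152 - \left(-15847 - \left(-7112 - 6748\right) \left(-3405 - 79\right)\right)} = \frac{1}{97152 + \left(\left(\left(\left(-13860\right) \left(-3484\right) + 15860\right) + 22236\right) - 22249\right)} = \frac{1}{97152 + \left(\left(\left(48288240 + 15860\right) + 22236\right) - 22249\right)} = \frac{1}{97152 + \left(\left(48304100 + 22236\right) - 22249\right)} = \frac{1}{97152 + \left(48326336 - 22249\right)} = \frac{1}{97152 + 48304087} = \frac{1}{48401239}$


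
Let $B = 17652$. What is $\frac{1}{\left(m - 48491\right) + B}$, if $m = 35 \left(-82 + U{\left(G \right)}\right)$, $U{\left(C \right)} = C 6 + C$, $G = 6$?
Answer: $- \frac{1}{32239} \approx -3.1018 \cdot 10^{-5}$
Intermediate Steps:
$U{\left(C \right)} = 7 C$ ($U{\left(C \right)} = 6 C + C = 7 C$)
$m = -1400$ ($m = 35 \left(-82 + 7 \cdot 6\right) = 35 \left(-82 + 42\right) = 35 \left(-40\right) = -1400$)
$\frac{1}{\left(m - 48491\right) + B} = \frac{1}{\left(-1400 - 48491\right) + 17652} = \frac{1}{-49891 + 17652} = \frac{1}{-32239} = - \frac{1}{32239}$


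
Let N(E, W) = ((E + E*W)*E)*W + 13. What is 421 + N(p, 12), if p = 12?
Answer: 22898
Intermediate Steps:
N(E, W) = 13 + E*W*(E + E*W) (N(E, W) = (E*(E + E*W))*W + 13 = E*W*(E + E*W) + 13 = 13 + E*W*(E + E*W))
421 + N(p, 12) = 421 + (13 + 12*12² + 12²*12²) = 421 + (13 + 12*144 + 144*144) = 421 + (13 + 1728 + 20736) = 421 + 22477 = 22898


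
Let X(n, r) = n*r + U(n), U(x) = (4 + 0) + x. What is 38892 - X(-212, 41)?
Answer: 47792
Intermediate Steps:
U(x) = 4 + x
X(n, r) = 4 + n + n*r (X(n, r) = n*r + (4 + n) = 4 + n + n*r)
38892 - X(-212, 41) = 38892 - (4 - 212 - 212*41) = 38892 - (4 - 212 - 8692) = 38892 - 1*(-8900) = 38892 + 8900 = 47792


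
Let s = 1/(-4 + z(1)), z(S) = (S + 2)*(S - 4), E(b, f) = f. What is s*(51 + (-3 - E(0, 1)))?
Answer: -47/13 ≈ -3.6154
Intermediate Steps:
z(S) = (-4 + S)*(2 + S) (z(S) = (2 + S)*(-4 + S) = (-4 + S)*(2 + S))
s = -1/13 (s = 1/(-4 + (-8 + 1² - 2*1)) = 1/(-4 + (-8 + 1 - 2)) = 1/(-4 - 9) = 1/(-13) = -1/13 ≈ -0.076923)
s*(51 + (-3 - E(0, 1))) = -(51 + (-3 - 1*1))/13 = -(51 + (-3 - 1))/13 = -(51 - 4)/13 = -1/13*47 = -47/13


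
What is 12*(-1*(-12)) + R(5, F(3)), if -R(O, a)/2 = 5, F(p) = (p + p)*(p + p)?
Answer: 134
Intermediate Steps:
F(p) = 4*p**2 (F(p) = (2*p)*(2*p) = 4*p**2)
R(O, a) = -10 (R(O, a) = -2*5 = -10)
12*(-1*(-12)) + R(5, F(3)) = 12*(-1*(-12)) - 10 = 12*12 - 10 = 144 - 10 = 134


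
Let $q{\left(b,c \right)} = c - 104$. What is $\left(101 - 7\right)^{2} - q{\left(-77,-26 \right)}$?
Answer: $8966$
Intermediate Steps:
$q{\left(b,c \right)} = -104 + c$
$\left(101 - 7\right)^{2} - q{\left(-77,-26 \right)} = \left(101 - 7\right)^{2} - \left(-104 - 26\right) = 94^{2} - -130 = 8836 + 130 = 8966$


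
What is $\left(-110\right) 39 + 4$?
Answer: $-4286$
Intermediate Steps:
$\left(-110\right) 39 + 4 = -4290 + 4 = -4286$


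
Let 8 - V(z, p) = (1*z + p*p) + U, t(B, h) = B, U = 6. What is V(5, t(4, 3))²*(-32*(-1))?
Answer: 11552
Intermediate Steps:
V(z, p) = 2 - z - p² (V(z, p) = 8 - ((1*z + p*p) + 6) = 8 - ((z + p²) + 6) = 8 - (6 + z + p²) = 8 + (-6 - z - p²) = 2 - z - p²)
V(5, t(4, 3))²*(-32*(-1)) = (2 - 1*5 - 1*4²)²*(-32*(-1)) = (2 - 5 - 1*16)²*32 = (2 - 5 - 16)²*32 = (-19)²*32 = 361*32 = 11552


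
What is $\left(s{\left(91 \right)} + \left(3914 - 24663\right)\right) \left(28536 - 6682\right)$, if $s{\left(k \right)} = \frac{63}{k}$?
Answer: $- \frac{5894635712}{13} \approx -4.5343 \cdot 10^{8}$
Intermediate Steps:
$\left(s{\left(91 \right)} + \left(3914 - 24663\right)\right) \left(28536 - 6682\right) = \left(\frac{63}{91} + \left(3914 - 24663\right)\right) \left(28536 - 6682\right) = \left(63 \cdot \frac{1}{91} - 20749\right) 21854 = \left(\frac{9}{13} - 20749\right) 21854 = \left(- \frac{269728}{13}\right) 21854 = - \frac{5894635712}{13}$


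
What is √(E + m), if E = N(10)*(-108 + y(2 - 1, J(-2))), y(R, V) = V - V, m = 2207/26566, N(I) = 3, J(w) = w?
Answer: I*√228605132182/26566 ≈ 17.998*I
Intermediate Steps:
m = 2207/26566 (m = 2207*(1/26566) = 2207/26566 ≈ 0.083076)
y(R, V) = 0
E = -324 (E = 3*(-108 + 0) = 3*(-108) = -324)
√(E + m) = √(-324 + 2207/26566) = √(-8605177/26566) = I*√228605132182/26566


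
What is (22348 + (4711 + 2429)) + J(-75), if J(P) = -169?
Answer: 29319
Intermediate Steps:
(22348 + (4711 + 2429)) + J(-75) = (22348 + (4711 + 2429)) - 169 = (22348 + 7140) - 169 = 29488 - 169 = 29319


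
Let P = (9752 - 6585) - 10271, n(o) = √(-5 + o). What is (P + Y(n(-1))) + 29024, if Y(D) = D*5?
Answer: 21920 + 5*I*√6 ≈ 21920.0 + 12.247*I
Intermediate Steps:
Y(D) = 5*D
P = -7104 (P = 3167 - 10271 = -7104)
(P + Y(n(-1))) + 29024 = (-7104 + 5*√(-5 - 1)) + 29024 = (-7104 + 5*√(-6)) + 29024 = (-7104 + 5*(I*√6)) + 29024 = (-7104 + 5*I*√6) + 29024 = 21920 + 5*I*√6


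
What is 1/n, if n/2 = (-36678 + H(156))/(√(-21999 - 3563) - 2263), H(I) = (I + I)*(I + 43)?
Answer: -2263/50820 + I*√25562/50820 ≈ -0.04453 + 0.003146*I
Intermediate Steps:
H(I) = 2*I*(43 + I) (H(I) = (2*I)*(43 + I) = 2*I*(43 + I))
n = 50820/(-2263 + I*√25562) (n = 2*((-36678 + 2*156*(43 + 156))/(√(-21999 - 3563) - 2263)) = 2*((-36678 + 2*156*199)/(√(-25562) - 2263)) = 2*((-36678 + 62088)/(I*√25562 - 2263)) = 2*(25410/(-2263 + I*√25562)) = 50820/(-2263 + I*√25562) ≈ -22.345 - 1.5787*I)
1/n = 1/(-38335220/1715577 - 16940*I*√25562/1715577)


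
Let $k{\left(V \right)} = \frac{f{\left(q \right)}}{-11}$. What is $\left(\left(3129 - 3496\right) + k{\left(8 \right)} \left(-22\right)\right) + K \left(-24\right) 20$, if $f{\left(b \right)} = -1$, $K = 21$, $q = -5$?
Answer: $-10449$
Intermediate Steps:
$k{\left(V \right)} = \frac{1}{11}$ ($k{\left(V \right)} = - \frac{1}{-11} = \left(-1\right) \left(- \frac{1}{11}\right) = \frac{1}{11}$)
$\left(\left(3129 - 3496\right) + k{\left(8 \right)} \left(-22\right)\right) + K \left(-24\right) 20 = \left(\left(3129 - 3496\right) + \frac{1}{11} \left(-22\right)\right) + 21 \left(-24\right) 20 = \left(-367 - 2\right) - 10080 = -369 - 10080 = -10449$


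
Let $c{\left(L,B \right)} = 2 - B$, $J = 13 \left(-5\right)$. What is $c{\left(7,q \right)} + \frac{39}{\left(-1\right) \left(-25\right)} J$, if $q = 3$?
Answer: $- \frac{512}{5} \approx -102.4$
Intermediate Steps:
$J = -65$
$c{\left(7,q \right)} + \frac{39}{\left(-1\right) \left(-25\right)} J = \left(2 - 3\right) + \frac{39}{\left(-1\right) \left(-25\right)} \left(-65\right) = \left(2 - 3\right) + \frac{39}{25} \left(-65\right) = -1 + 39 \cdot \frac{1}{25} \left(-65\right) = -1 + \frac{39}{25} \left(-65\right) = -1 - \frac{507}{5} = - \frac{512}{5}$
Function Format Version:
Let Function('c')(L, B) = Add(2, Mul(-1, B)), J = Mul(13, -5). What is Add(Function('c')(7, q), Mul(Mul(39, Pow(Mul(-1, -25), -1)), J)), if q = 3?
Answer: Rational(-512, 5) ≈ -102.40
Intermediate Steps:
J = -65
Add(Function('c')(7, q), Mul(Mul(39, Pow(Mul(-1, -25), -1)), J)) = Add(Add(2, Mul(-1, 3)), Mul(Mul(39, Pow(Mul(-1, -25), -1)), -65)) = Add(Add(2, -3), Mul(Mul(39, Pow(25, -1)), -65)) = Add(-1, Mul(Mul(39, Rational(1, 25)), -65)) = Add(-1, Mul(Rational(39, 25), -65)) = Add(-1, Rational(-507, 5)) = Rational(-512, 5)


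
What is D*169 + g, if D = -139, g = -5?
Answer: -23496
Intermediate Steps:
D*169 + g = -139*169 - 5 = -23491 - 5 = -23496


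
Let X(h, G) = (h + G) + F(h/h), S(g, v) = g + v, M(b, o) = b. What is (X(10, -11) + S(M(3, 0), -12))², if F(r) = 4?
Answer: 36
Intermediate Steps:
X(h, G) = 4 + G + h (X(h, G) = (h + G) + 4 = (G + h) + 4 = 4 + G + h)
(X(10, -11) + S(M(3, 0), -12))² = ((4 - 11 + 10) + (3 - 12))² = (3 - 9)² = (-6)² = 36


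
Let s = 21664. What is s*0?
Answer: 0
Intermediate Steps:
s*0 = 21664*0 = 0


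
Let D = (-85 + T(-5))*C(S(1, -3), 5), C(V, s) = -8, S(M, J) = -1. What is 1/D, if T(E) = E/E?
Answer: 1/672 ≈ 0.0014881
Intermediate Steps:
T(E) = 1
D = 672 (D = (-85 + 1)*(-8) = -84*(-8) = 672)
1/D = 1/672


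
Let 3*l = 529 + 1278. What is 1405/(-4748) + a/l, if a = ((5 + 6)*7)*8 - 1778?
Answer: -19090363/8579636 ≈ -2.2251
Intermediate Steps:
a = -1162 (a = (11*7)*8 - 1778 = 77*8 - 1778 = 616 - 1778 = -1162)
l = 1807/3 (l = (529 + 1278)/3 = (⅓)*1807 = 1807/3 ≈ 602.33)
1405/(-4748) + a/l = 1405/(-4748) - 1162/1807/3 = 1405*(-1/4748) - 1162*3/1807 = -1405/4748 - 3486/1807 = -19090363/8579636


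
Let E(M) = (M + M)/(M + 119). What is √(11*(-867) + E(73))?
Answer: I*√5492874/24 ≈ 97.654*I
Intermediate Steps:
E(M) = 2*M/(119 + M) (E(M) = (2*M)/(119 + M) = 2*M/(119 + M))
√(11*(-867) + E(73)) = √(11*(-867) + 2*73/(119 + 73)) = √(-9537 + 2*73/192) = √(-9537 + 2*73*(1/192)) = √(-9537 + 73/96) = √(-915479/96) = I*√5492874/24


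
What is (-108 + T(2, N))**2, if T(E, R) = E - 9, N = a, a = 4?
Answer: 13225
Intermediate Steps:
N = 4
T(E, R) = -9 + E
(-108 + T(2, N))**2 = (-108 + (-9 + 2))**2 = (-108 - 7)**2 = (-115)**2 = 13225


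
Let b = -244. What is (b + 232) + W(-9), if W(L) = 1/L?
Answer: -109/9 ≈ -12.111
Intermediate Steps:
(b + 232) + W(-9) = (-244 + 232) + 1/(-9) = -12 - ⅑ = -109/9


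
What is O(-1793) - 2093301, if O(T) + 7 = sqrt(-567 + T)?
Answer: -2093308 + 2*I*sqrt(590) ≈ -2.0933e+6 + 48.58*I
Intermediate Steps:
O(T) = -7 + sqrt(-567 + T)
O(-1793) - 2093301 = (-7 + sqrt(-567 - 1793)) - 2093301 = (-7 + sqrt(-2360)) - 2093301 = (-7 + 2*I*sqrt(590)) - 2093301 = -2093308 + 2*I*sqrt(590)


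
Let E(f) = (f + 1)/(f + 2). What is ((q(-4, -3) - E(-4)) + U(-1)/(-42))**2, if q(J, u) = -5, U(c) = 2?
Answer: 75625/1764 ≈ 42.871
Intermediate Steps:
E(f) = (1 + f)/(2 + f)
((q(-4, -3) - E(-4)) + U(-1)/(-42))**2 = ((-5 - (1 - 4)/(2 - 4)) + 2/(-42))**2 = ((-5 - (-3)/(-2)) + 2*(-1/42))**2 = ((-5 - (-1)*(-3)/2) - 1/21)**2 = ((-5 - 1*3/2) - 1/21)**2 = ((-5 - 3/2) - 1/21)**2 = (-13/2 - 1/21)**2 = (-275/42)**2 = 75625/1764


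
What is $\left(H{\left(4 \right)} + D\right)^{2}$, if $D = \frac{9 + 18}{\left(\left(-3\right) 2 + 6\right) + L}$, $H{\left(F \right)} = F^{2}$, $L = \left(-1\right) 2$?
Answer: $\frac{25}{4} \approx 6.25$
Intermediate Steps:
$L = -2$
$D = - \frac{27}{2}$ ($D = \frac{9 + 18}{\left(\left(-3\right) 2 + 6\right) - 2} = \frac{27}{\left(-6 + 6\right) - 2} = \frac{27}{0 - 2} = \frac{27}{-2} = 27 \left(- \frac{1}{2}\right) = - \frac{27}{2} \approx -13.5$)
$\left(H{\left(4 \right)} + D\right)^{2} = \left(4^{2} - \frac{27}{2}\right)^{2} = \left(16 - \frac{27}{2}\right)^{2} = \left(\frac{5}{2}\right)^{2} = \frac{25}{4}$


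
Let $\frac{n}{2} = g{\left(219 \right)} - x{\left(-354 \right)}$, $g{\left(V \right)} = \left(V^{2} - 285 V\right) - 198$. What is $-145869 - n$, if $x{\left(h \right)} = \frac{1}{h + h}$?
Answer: $- \frac{41264011}{354} \approx -1.1657 \cdot 10^{5}$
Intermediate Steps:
$g{\left(V \right)} = -198 + V^{2} - 285 V$
$x{\left(h \right)} = \frac{1}{2 h}$
$n = - \frac{10373615}{354}$ ($n = 2 \left(\left(-198 + 219^{2} - 62415\right) - \frac{1}{2 \left(-354\right)}\right) = 2 \left(\left(-198 + 47961 - 62415\right) - \frac{1}{2} \left(- \frac{1}{354}\right)\right) = 2 \left(-14652 - - \frac{1}{708}\right) = 2 \left(-14652 + \frac{1}{708}\right) = 2 \left(- \frac{10373615}{708}\right) = - \frac{10373615}{354} \approx -29304.0$)
$-145869 - n = -145869 - - \frac{10373615}{354} = -145869 + \frac{10373615}{354} = - \frac{41264011}{354}$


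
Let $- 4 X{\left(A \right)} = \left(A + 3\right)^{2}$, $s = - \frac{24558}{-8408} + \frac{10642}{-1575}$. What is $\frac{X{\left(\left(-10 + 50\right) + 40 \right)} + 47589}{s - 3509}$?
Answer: $- \frac{303697511775}{23259541243} \approx -13.057$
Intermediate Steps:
$s = - \frac{25399543}{6621300}$ ($s = \left(-24558\right) \left(- \frac{1}{8408}\right) + 10642 \left(- \frac{1}{1575}\right) = \frac{12279}{4204} - \frac{10642}{1575} = - \frac{25399543}{6621300} \approx -3.836$)
$X{\left(A \right)} = - \frac{\left(3 + A\right)^{2}}{4}$ ($X{\left(A \right)} = - \frac{\left(A + 3\right)^{2}}{4} = - \frac{\left(3 + A\right)^{2}}{4}$)
$\frac{X{\left(\left(-10 + 50\right) + 40 \right)} + 47589}{s - 3509} = \frac{- \frac{\left(3 + \left(\left(-10 + 50\right) + 40\right)\right)^{2}}{4} + 47589}{- \frac{25399543}{6621300} - 3509} = \frac{- \frac{\left(3 + \left(40 + 40\right)\right)^{2}}{4} + 47589}{- \frac{23259541243}{6621300}} = \left(- \frac{\left(3 + 80\right)^{2}}{4} + 47589\right) \left(- \frac{6621300}{23259541243}\right) = \left(- \frac{83^{2}}{4} + 47589\right) \left(- \frac{6621300}{23259541243}\right) = \left(\left(- \frac{1}{4}\right) 6889 + 47589\right) \left(- \frac{6621300}{23259541243}\right) = \left(- \frac{6889}{4} + 47589\right) \left(- \frac{6621300}{23259541243}\right) = \frac{183467}{4} \left(- \frac{6621300}{23259541243}\right) = - \frac{303697511775}{23259541243}$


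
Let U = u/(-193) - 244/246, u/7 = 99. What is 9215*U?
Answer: -1002453775/23739 ≈ -42228.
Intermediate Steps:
u = 693 (u = 7*99 = 693)
U = -108785/23739 (U = 693/(-193) - 244/246 = 693*(-1/193) - 244*1/246 = -693/193 - 122/123 = -108785/23739 ≈ -4.5825)
9215*U = 9215*(-108785/23739) = -1002453775/23739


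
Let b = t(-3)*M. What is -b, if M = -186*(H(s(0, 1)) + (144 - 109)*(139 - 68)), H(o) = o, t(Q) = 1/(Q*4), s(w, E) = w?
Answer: -77035/2 ≈ -38518.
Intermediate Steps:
t(Q) = 1/(4*Q)
M = -462210 (M = -186*(0 + (144 - 109)*(139 - 68)) = -186*(0 + 35*71) = -186*(0 + 2485) = -186*2485 = -462210)
b = 77035/2 (b = ((1/4)/(-3))*(-462210) = ((1/4)*(-1/3))*(-462210) = -1/12*(-462210) = 77035/2 ≈ 38518.)
-b = -1*77035/2 = -77035/2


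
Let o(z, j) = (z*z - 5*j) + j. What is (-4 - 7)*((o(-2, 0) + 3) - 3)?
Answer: -44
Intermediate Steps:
o(z, j) = z**2 - 4*j (o(z, j) = (z**2 - 5*j) + j = z**2 - 4*j)
(-4 - 7)*((o(-2, 0) + 3) - 3) = (-4 - 7)*((((-2)**2 - 4*0) + 3) - 3) = -11*(((4 + 0) + 3) - 3) = -11*((4 + 3) - 3) = -11*(7 - 3) = -11*4 = -44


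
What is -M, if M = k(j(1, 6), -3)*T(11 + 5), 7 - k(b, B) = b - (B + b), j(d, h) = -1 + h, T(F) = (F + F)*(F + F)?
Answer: -4096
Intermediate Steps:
T(F) = 4*F² (T(F) = (2*F)*(2*F) = 4*F²)
k(b, B) = 7 + B (k(b, B) = 7 - (b - (B + b)) = 7 - (b + (-B - b)) = 7 - (-1)*B = 7 + B)
M = 4096 (M = (7 - 3)*(4*(11 + 5)²) = 4*(4*16²) = 4*(4*256) = 4*1024 = 4096)
-M = -1*4096 = -4096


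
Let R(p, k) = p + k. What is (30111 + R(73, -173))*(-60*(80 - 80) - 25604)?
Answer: -768401644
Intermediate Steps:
R(p, k) = k + p
(30111 + R(73, -173))*(-60*(80 - 80) - 25604) = (30111 + (-173 + 73))*(-60*(80 - 80) - 25604) = (30111 - 100)*(-60*0 - 25604) = 30011*(0 - 25604) = 30011*(-25604) = -768401644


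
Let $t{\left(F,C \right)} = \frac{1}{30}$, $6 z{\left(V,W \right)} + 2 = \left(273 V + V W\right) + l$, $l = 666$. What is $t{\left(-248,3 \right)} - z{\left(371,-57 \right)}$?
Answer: $- \frac{403999}{30} \approx -13467.0$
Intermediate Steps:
$z{\left(V,W \right)} = \frac{332}{3} + \frac{91 V}{2} + \frac{V W}{6}$ ($z{\left(V,W \right)} = - \frac{1}{3} + \frac{\left(273 V + V W\right) + 666}{6} = - \frac{1}{3} + \frac{666 + 273 V + V W}{6} = - \frac{1}{3} + \left(111 + \frac{91 V}{2} + \frac{V W}{6}\right) = \frac{332}{3} + \frac{91 V}{2} + \frac{V W}{6}$)
$t{\left(F,C \right)} = \frac{1}{30}$
$t{\left(-248,3 \right)} - z{\left(371,-57 \right)} = \frac{1}{30} - \left(\frac{332}{3} + \frac{91}{2} \cdot 371 + \frac{1}{6} \cdot 371 \left(-57\right)\right) = \frac{1}{30} - \left(\frac{332}{3} + \frac{33761}{2} - \frac{7049}{2}\right) = \frac{1}{30} - \frac{40400}{3} = - \frac{403999}{30}$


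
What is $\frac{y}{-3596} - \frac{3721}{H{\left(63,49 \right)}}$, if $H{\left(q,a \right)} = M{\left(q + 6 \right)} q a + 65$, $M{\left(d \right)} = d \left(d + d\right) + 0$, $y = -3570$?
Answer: $\frac{1692337247}{1704879782} \approx 0.99264$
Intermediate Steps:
$M{\left(d \right)} = 2 d^{2}$ ($M{\left(d \right)} = d 2 d + 0 = 2 d^{2} + 0 = 2 d^{2}$)
$H{\left(q,a \right)} = 65 + 2 a q \left(6 + q\right)^{2}$ ($H{\left(q,a \right)} = 2 \left(q + 6\right)^{2} q a + 65 = 2 \left(6 + q\right)^{2} q a + 65 = 2 q \left(6 + q\right)^{2} a + 65 = 2 a q \left(6 + q\right)^{2} + 65 = 65 + 2 a q \left(6 + q\right)^{2}$)
$\frac{y}{-3596} - \frac{3721}{H{\left(63,49 \right)}} = - \frac{3570}{-3596} - \frac{3721}{65 + 2 \cdot 49 \cdot 63 \left(6 + 63\right)^{2}} = \left(-3570\right) \left(- \frac{1}{3596}\right) - \frac{3721}{65 + 2 \cdot 49 \cdot 63 \cdot 69^{2}} = \frac{1785}{1798} - \frac{3721}{65 + 2 \cdot 49 \cdot 63 \cdot 4761} = \frac{1785}{1798} - \frac{3721}{65 + 29394414} = \frac{1785}{1798} - \frac{3721}{29394479} = \frac{1692337247}{1704879782}$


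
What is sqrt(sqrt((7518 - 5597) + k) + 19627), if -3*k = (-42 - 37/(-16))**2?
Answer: sqrt(2826288 + 3*sqrt(3216309))/12 ≈ 140.23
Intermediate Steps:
k = -403225/768 (k = -(-42 - 37/(-16))**2/3 = -(-42 - 37*(-1/16))**2/3 = -(-42 + 37/16)**2/3 = -(-635/16)**2/3 = -1/3*403225/256 = -403225/768 ≈ -525.03)
sqrt(sqrt((7518 - 5597) + k) + 19627) = sqrt(sqrt((7518 - 5597) - 403225/768) + 19627) = sqrt(sqrt(1921 - 403225/768) + 19627) = sqrt(sqrt(1072103/768) + 19627) = sqrt(sqrt(3216309)/48 + 19627) = sqrt(19627 + sqrt(3216309)/48)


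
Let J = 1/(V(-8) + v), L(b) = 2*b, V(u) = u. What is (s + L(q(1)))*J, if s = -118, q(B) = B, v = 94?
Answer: -58/43 ≈ -1.3488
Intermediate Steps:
J = 1/86 (J = 1/(-8 + 94) = 1/86 ≈ 0.011628)
(s + L(q(1)))*J = (-118 + 2*1)*(1/86) = (-118 + 2)*(1/86) = -116*1/86 = -58/43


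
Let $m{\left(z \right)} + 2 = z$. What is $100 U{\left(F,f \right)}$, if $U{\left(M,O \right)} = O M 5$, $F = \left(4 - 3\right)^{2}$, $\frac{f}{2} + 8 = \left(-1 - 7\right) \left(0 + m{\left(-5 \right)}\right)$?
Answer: $48000$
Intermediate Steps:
$m{\left(z \right)} = -2 + z$
$f = 96$ ($f = -16 + 2 \left(-1 - 7\right) \left(0 - 7\right) = -16 + 2 \left(- 8 \left(0 - 7\right)\right) = -16 + 2 \left(\left(-8\right) \left(-7\right)\right) = -16 + 2 \cdot 56 = -16 + 112 = 96$)
$F = 1$ ($F = 1^{2} = 1$)
$U{\left(M,O \right)} = 5 M O$ ($U{\left(M,O \right)} = M O 5 = 5 M O$)
$100 U{\left(F,f \right)} = 100 \cdot 5 \cdot 1 \cdot 96 = 100 \cdot 480 = 48000$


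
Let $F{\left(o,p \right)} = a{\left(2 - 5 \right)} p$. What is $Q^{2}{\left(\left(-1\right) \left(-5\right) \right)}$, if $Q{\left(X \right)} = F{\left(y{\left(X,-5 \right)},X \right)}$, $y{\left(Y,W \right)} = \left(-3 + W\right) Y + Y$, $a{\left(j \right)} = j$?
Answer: $225$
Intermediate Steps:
$y{\left(Y,W \right)} = Y + Y \left(-3 + W\right)$ ($y{\left(Y,W \right)} = Y \left(-3 + W\right) + Y = Y + Y \left(-3 + W\right)$)
$F{\left(o,p \right)} = - 3 p$ ($F{\left(o,p \right)} = \left(2 - 5\right) p = - 3 p$)
$Q{\left(X \right)} = - 3 X$
$Q^{2}{\left(\left(-1\right) \left(-5\right) \right)} = \left(- 3 \left(\left(-1\right) \left(-5\right)\right)\right)^{2} = \left(\left(-3\right) 5\right)^{2} = \left(-15\right)^{2} = 225$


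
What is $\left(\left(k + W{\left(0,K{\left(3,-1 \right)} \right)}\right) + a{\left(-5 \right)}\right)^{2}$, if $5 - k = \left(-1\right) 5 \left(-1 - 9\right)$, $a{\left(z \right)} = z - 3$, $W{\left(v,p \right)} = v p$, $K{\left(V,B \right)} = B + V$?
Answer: $2809$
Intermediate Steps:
$W{\left(v,p \right)} = p v$
$a{\left(z \right)} = -3 + z$
$k = -45$ ($k = 5 - \left(-1\right) 5 \left(-1 - 9\right) = 5 - - 5 \left(-1 - 9\right) = 5 - \left(-5\right) \left(-10\right) = 5 - 50 = -45$)
$\left(\left(k + W{\left(0,K{\left(3,-1 \right)} \right)}\right) + a{\left(-5 \right)}\right)^{2} = \left(\left(-45 + \left(-1 + 3\right) 0\right) - 8\right)^{2} = \left(\left(-45 + 2 \cdot 0\right) - 8\right)^{2} = \left(\left(-45 + 0\right) - 8\right)^{2} = \left(-45 - 8\right)^{2} = \left(-53\right)^{2} = 2809$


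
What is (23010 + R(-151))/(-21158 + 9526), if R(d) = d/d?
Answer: -23011/11632 ≈ -1.9782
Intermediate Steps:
R(d) = 1
(23010 + R(-151))/(-21158 + 9526) = (23010 + 1)/(-21158 + 9526) = 23011/(-11632) = 23011*(-1/11632) = -23011/11632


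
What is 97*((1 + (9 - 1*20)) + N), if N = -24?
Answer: -3298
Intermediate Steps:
97*((1 + (9 - 1*20)) + N) = 97*((1 + (9 - 1*20)) - 24) = 97*((1 + (9 - 20)) - 24) = 97*((1 - 11) - 24) = 97*(-10 - 24) = 97*(-34) = -3298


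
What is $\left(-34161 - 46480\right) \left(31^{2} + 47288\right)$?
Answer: $-3890847609$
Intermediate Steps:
$\left(-34161 - 46480\right) \left(31^{2} + 47288\right) = - 80641 \left(961 + 47288\right) = \left(-80641\right) 48249 = -3890847609$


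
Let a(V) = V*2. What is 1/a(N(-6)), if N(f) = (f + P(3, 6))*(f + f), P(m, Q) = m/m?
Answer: 1/120 ≈ 0.0083333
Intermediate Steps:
P(m, Q) = 1
N(f) = 2*f*(1 + f) (N(f) = (f + 1)*(f + f) = (1 + f)*(2*f) = 2*f*(1 + f))
a(V) = 2*V
1/a(N(-6)) = 1/(2*(2*(-6)*(1 - 6))) = 1/(2*(2*(-6)*(-5))) = 1/(2*60) = 1/120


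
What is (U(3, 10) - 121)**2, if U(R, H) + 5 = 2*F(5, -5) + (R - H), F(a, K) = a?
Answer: 15129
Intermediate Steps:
U(R, H) = 5 + R - H (U(R, H) = -5 + (2*5 + (R - H)) = -5 + (10 + (R - H)) = -5 + (10 + R - H) = 5 + R - H)
(U(3, 10) - 121)**2 = ((5 + 3 - 1*10) - 121)**2 = ((5 + 3 - 10) - 121)**2 = (-2 - 121)**2 = (-123)**2 = 15129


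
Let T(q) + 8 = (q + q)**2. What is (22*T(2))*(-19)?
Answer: -3344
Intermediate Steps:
T(q) = -8 + 4*q**2 (T(q) = -8 + (q + q)**2 = -8 + (2*q)**2 = -8 + 4*q**2)
(22*T(2))*(-19) = (22*(-8 + 4*2**2))*(-19) = (22*(-8 + 4*4))*(-19) = (22*(-8 + 16))*(-19) = (22*8)*(-19) = 176*(-19) = -3344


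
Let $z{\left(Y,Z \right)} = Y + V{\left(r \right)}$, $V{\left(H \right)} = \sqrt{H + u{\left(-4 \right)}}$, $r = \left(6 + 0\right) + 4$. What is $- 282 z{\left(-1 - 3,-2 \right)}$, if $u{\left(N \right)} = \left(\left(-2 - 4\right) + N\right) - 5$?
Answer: $1128 - 282 i \sqrt{5} \approx 1128.0 - 630.57 i$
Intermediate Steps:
$u{\left(N \right)} = -11 + N$ ($u{\left(N \right)} = \left(\left(-2 - 4\right) + N\right) - 5 = \left(-6 + N\right) - 5 = -11 + N$)
$r = 10$ ($r = 6 + 4 = 10$)
$V{\left(H \right)} = \sqrt{-15 + H}$ ($V{\left(H \right)} = \sqrt{H - 15} = \sqrt{-15 + H}$)
$z{\left(Y,Z \right)} = Y + i \sqrt{5}$ ($z{\left(Y,Z \right)} = Y + \sqrt{-15 + 10} = Y + \sqrt{-5} = Y + i \sqrt{5}$)
$- 282 z{\left(-1 - 3,-2 \right)} = - 282 \left(\left(-1 - 3\right) + i \sqrt{5}\right) = - 282 \left(-4 + i \sqrt{5}\right) = 1128 - 282 i \sqrt{5}$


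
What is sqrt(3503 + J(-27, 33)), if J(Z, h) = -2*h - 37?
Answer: 10*sqrt(34) ≈ 58.310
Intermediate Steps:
J(Z, h) = -37 - 2*h
sqrt(3503 + J(-27, 33)) = sqrt(3503 + (-37 - 2*33)) = sqrt(3503 + (-37 - 66)) = sqrt(3503 - 103) = sqrt(3400) = 10*sqrt(34)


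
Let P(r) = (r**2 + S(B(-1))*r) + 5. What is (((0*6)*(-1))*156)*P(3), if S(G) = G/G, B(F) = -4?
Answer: 0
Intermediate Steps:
S(G) = 1
P(r) = 5 + r + r**2 (P(r) = (r**2 + 1*r) + 5 = (r**2 + r) + 5 = (r + r**2) + 5 = 5 + r + r**2)
(((0*6)*(-1))*156)*P(3) = (((0*6)*(-1))*156)*(5 + 3 + 3**2) = ((0*(-1))*156)*(5 + 3 + 9) = (0*156)*17 = 0*17 = 0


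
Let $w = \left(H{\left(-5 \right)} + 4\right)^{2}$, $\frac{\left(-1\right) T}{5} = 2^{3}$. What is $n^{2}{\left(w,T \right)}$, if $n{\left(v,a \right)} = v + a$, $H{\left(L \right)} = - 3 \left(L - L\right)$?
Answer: $576$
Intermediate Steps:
$H{\left(L \right)} = 0$ ($H{\left(L \right)} = \left(-3\right) 0 = 0$)
$T = -40$ ($T = - 5 \cdot 2^{3} = \left(-5\right) 8 = -40$)
$w = 16$ ($w = \left(0 + 4\right)^{2} = 4^{2} = 16$)
$n{\left(v,a \right)} = a + v$
$n^{2}{\left(w,T \right)} = \left(-40 + 16\right)^{2} = \left(-24\right)^{2} = 576$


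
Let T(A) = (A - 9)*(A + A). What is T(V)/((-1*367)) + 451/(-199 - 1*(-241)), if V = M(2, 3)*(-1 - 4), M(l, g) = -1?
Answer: 167197/15414 ≈ 10.847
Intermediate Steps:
V = 5 (V = -(-1 - 4) = -1*(-5) = 5)
T(A) = 2*A*(-9 + A) (T(A) = (-9 + A)*(2*A) = 2*A*(-9 + A))
T(V)/((-1*367)) + 451/(-199 - 1*(-241)) = (2*5*(-9 + 5))/((-1*367)) + 451/(-199 - 1*(-241)) = (2*5*(-4))/(-367) + 451/(-199 + 241) = -40*(-1/367) + 451/42 = 40/367 + 451*(1/42) = 40/367 + 451/42 = 167197/15414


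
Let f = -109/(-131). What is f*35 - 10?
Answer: 2505/131 ≈ 19.122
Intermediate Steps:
f = 109/131 (f = -109*(-1/131) = 109/131 ≈ 0.83206)
f*35 - 10 = (109/131)*35 - 10 = 3815/131 - 10 = 2505/131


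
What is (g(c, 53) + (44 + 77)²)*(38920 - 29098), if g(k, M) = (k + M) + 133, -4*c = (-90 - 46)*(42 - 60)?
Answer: 139619730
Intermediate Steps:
c = -612 (c = -(-90 - 46)*(42 - 60)/4 = -(-34)*(-18) = -¼*2448 = -612)
g(k, M) = 133 + M + k (g(k, M) = (M + k) + 133 = 133 + M + k)
(g(c, 53) + (44 + 77)²)*(38920 - 29098) = ((133 + 53 - 612) + (44 + 77)²)*(38920 - 29098) = (-426 + 121²)*9822 = (-426 + 14641)*9822 = 14215*9822 = 139619730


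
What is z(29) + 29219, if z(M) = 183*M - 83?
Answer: 34443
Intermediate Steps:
z(M) = -83 + 183*M
z(29) + 29219 = (-83 + 183*29) + 29219 = (-83 + 5307) + 29219 = 5224 + 29219 = 34443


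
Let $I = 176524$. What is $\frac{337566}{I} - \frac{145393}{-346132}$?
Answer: $\frac{35626937161}{15275151292} \approx 2.3323$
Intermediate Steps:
$\frac{337566}{I} - \frac{145393}{-346132} = \frac{337566}{176524} - \frac{145393}{-346132} = 337566 \cdot \frac{1}{176524} - - \frac{145393}{346132} = \frac{168783}{88262} + \frac{145393}{346132} = \frac{35626937161}{15275151292}$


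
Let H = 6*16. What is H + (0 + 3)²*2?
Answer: 114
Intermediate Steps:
H = 96
H + (0 + 3)²*2 = 96 + (0 + 3)²*2 = 96 + 3²*2 = 96 + 9*2 = 96 + 18 = 114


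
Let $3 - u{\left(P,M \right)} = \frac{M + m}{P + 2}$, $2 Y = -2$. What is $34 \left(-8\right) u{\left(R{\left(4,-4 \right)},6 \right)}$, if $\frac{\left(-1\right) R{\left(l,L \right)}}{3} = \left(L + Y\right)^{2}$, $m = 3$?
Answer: $- \frac{62016}{73} \approx -849.53$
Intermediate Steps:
$Y = -1$ ($Y = \frac{1}{2} \left(-2\right) = -1$)
$R{\left(l,L \right)} = - 3 \left(-1 + L\right)^{2}$ ($R{\left(l,L \right)} = - 3 \left(L - 1\right)^{2} = - 3 \left(-1 + L\right)^{2}$)
$u{\left(P,M \right)} = 3 - \frac{3 + M}{2 + P}$ ($u{\left(P,M \right)} = 3 - \frac{M + 3}{P + 2} = 3 - \frac{3 + M}{2 + P}$)
$34 \left(-8\right) u{\left(R{\left(4,-4 \right)},6 \right)} = 34 \left(-8\right) \frac{3 - 6 + 3 \left(- 3 \left(-1 - 4\right)^{2}\right)}{2 - 3 \left(-1 - 4\right)^{2}} = - 272 \frac{3 - 6 + 3 \left(- 3 \left(-5\right)^{2}\right)}{2 - 3 \left(-5\right)^{2}} = - 272 \frac{3 - 6 + 3 \left(\left(-3\right) 25\right)}{2 - 75} = - 272 \frac{3 - 6 + 3 \left(-75\right)}{2 - 75} = - 272 \frac{3 - 6 - 225}{-73} = - 272 \left(\left(- \frac{1}{73}\right) \left(-228\right)\right) = \left(-272\right) \frac{228}{73} = - \frac{62016}{73}$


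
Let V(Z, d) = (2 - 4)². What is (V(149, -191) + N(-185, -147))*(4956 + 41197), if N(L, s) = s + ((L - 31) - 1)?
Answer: -16615080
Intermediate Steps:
N(L, s) = -32 + L + s (N(L, s) = s + ((-31 + L) - 1) = s + (-32 + L) = -32 + L + s)
V(Z, d) = 4 (V(Z, d) = (-2)² = 4)
(V(149, -191) + N(-185, -147))*(4956 + 41197) = (4 + (-32 - 185 - 147))*(4956 + 41197) = (4 - 364)*46153 = -360*46153 = -16615080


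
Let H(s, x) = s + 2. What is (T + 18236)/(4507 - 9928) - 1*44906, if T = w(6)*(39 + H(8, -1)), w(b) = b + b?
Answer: -18727250/417 ≈ -44910.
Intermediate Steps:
w(b) = 2*b
H(s, x) = 2 + s
T = 588 (T = (2*6)*(39 + (2 + 8)) = 12*(39 + 10) = 12*49 = 588)
(T + 18236)/(4507 - 9928) - 1*44906 = (588 + 18236)/(4507 - 9928) - 1*44906 = 18824/(-5421) - 44906 = 18824*(-1/5421) - 44906 = -1448/417 - 44906 = -18727250/417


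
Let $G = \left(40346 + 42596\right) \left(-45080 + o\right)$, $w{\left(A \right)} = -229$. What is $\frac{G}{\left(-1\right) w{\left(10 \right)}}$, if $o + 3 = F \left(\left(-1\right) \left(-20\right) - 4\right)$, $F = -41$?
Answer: $- \frac{3793684138}{229} \approx -1.6566 \cdot 10^{7}$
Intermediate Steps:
$o = -659$ ($o = -3 - 41 \left(\left(-1\right) \left(-20\right) - 4\right) = -3 - 41 \left(20 - 4\right) = -3 - 656 = -659$)
$G = -3793684138$ ($G = \left(40346 + 42596\right) \left(-45080 - 659\right) = 82942 \left(-45739\right) = -3793684138$)
$\frac{G}{\left(-1\right) w{\left(10 \right)}} = - \frac{3793684138}{\left(-1\right) \left(-229\right)} = - \frac{3793684138}{229}$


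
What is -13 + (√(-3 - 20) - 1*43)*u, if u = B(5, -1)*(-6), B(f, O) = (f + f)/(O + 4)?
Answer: 847 - 20*I*√23 ≈ 847.0 - 95.917*I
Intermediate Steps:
B(f, O) = 2*f/(4 + O) (B(f, O) = (2*f)/(4 + O) = 2*f/(4 + O))
u = -20 (u = (2*5/(4 - 1))*(-6) = (2*5/3)*(-6) = (2*5*(⅓))*(-6) = (10/3)*(-6) = -20)
-13 + (√(-3 - 20) - 1*43)*u = -13 + (√(-3 - 20) - 1*43)*(-20) = -13 + (√(-23) - 43)*(-20) = -13 + (I*√23 - 43)*(-20) = -13 + (-43 + I*√23)*(-20) = -13 + (860 - 20*I*√23) = 847 - 20*I*√23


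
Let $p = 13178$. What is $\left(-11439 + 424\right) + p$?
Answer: $2163$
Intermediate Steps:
$\left(-11439 + 424\right) + p = \left(-11439 + 424\right) + 13178 = -11015 + 13178 = 2163$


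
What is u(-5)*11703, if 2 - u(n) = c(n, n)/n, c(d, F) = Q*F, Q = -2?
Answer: 46812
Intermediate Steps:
c(d, F) = -2*F
u(n) = 4 (u(n) = 2 - (-2*n)/n = 2 - 1*(-2) = 2 + 2 = 4)
u(-5)*11703 = 4*11703 = 46812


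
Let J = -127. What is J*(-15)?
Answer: 1905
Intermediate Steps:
J*(-15) = -127*(-15) = 1905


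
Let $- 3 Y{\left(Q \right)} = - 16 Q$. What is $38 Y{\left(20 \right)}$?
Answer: $\frac{12160}{3} \approx 4053.3$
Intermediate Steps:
$Y{\left(Q \right)} = \frac{16 Q}{3}$ ($Y{\left(Q \right)} = - \frac{\left(-16\right) Q}{3} = \frac{16 Q}{3}$)
$38 Y{\left(20 \right)} = 38 \cdot \frac{16}{3} \cdot 20 = 38 \cdot \frac{320}{3} = \frac{12160}{3}$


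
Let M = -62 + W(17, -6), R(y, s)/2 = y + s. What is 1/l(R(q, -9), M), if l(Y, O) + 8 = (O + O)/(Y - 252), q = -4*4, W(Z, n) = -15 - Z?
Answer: -151/1114 ≈ -0.13555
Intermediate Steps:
q = -16
R(y, s) = 2*s + 2*y (R(y, s) = 2*(y + s) = 2*(s + y) = 2*s + 2*y)
M = -94 (M = -62 + (-15 - 1*17) = -62 + (-15 - 17) = -62 - 32 = -94)
l(Y, O) = -8 + 2*O/(-252 + Y) (l(Y, O) = -8 + (O + O)/(Y - 252) = -8 + (2*O)/(-252 + Y) = -8 + 2*O/(-252 + Y))
1/l(R(q, -9), M) = 1/(2*(1008 - 94 - 4*(2*(-9) + 2*(-16)))/(-252 + (2*(-9) + 2*(-16)))) = 1/(2*(1008 - 94 - 4*(-18 - 32))/(-252 + (-18 - 32))) = 1/(2*(1008 - 94 - 4*(-50))/(-252 - 50)) = 1/(2*(1008 - 94 + 200)/(-302)) = 1/(2*(-1/302)*1114) = 1/(-1114/151) = -151/1114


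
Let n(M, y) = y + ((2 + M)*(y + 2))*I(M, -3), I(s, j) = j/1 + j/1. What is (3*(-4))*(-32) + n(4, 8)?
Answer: 32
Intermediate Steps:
I(s, j) = 2*j (I(s, j) = j*1 + j*1 = j + j = 2*j)
n(M, y) = y - 6*(2 + M)*(2 + y) (n(M, y) = y + ((2 + M)*(y + 2))*(2*(-3)) = y + ((2 + M)*(2 + y))*(-6) = y - 6*(2 + M)*(2 + y))
(3*(-4))*(-32) + n(4, 8) = (3*(-4))*(-32) + (-24 - 12*4 - 11*8 - 6*4*8) = -12*(-32) + (-24 - 48 - 88 - 192) = 384 - 352 = 32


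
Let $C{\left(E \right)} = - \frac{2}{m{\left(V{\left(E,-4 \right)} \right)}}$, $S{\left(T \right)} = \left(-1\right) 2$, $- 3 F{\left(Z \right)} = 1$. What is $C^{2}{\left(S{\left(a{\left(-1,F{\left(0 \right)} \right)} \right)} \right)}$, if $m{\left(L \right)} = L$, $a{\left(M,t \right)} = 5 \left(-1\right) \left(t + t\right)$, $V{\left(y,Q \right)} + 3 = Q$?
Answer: $\frac{4}{49} \approx 0.081633$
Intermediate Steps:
$V{\left(y,Q \right)} = -3 + Q$
$F{\left(Z \right)} = - \frac{1}{3}$ ($F{\left(Z \right)} = \left(- \frac{1}{3}\right) 1 = - \frac{1}{3}$)
$a{\left(M,t \right)} = - 10 t$ ($a{\left(M,t \right)} = - 5 \cdot 2 t = - 10 t$)
$S{\left(T \right)} = -2$
$C{\left(E \right)} = \frac{2}{7}$ ($C{\left(E \right)} = - \frac{2}{-3 - 4} = - \frac{2}{-7} = \left(-2\right) \left(- \frac{1}{7}\right) = \frac{2}{7}$)
$C^{2}{\left(S{\left(a{\left(-1,F{\left(0 \right)} \right)} \right)} \right)} = \left(\frac{2}{7}\right)^{2} = \frac{4}{49}$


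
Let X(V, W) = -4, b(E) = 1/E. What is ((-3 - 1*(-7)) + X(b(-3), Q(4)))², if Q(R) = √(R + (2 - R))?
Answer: 0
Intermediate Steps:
b(E) = 1/E
Q(R) = √2
((-3 - 1*(-7)) + X(b(-3), Q(4)))² = ((-3 - 1*(-7)) - 4)² = ((-3 + 7) - 4)² = (4 - 4)² = 0² = 0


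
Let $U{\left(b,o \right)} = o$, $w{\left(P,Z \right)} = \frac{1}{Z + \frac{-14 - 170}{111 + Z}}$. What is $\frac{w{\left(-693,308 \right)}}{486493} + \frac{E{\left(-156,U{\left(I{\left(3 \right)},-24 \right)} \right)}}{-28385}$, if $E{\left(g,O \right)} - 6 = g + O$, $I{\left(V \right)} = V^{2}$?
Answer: $\frac{1558380000013}{254221655591820} \approx 0.00613$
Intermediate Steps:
$w{\left(P,Z \right)} = \frac{1}{Z - \frac{184}{111 + Z}}$
$E{\left(g,O \right)} = 6 + O + g$ ($E{\left(g,O \right)} = 6 + \left(g + O\right) = 6 + \left(O + g\right) = 6 + O + g$)
$\frac{w{\left(-693,308 \right)}}{486493} + \frac{E{\left(-156,U{\left(I{\left(3 \right)},-24 \right)} \right)}}{-28385} = \frac{\frac{1}{-184 + 308^{2} + 111 \cdot 308} \left(111 + 308\right)}{486493} + \frac{6 - 24 - 156}{-28385} = \frac{1}{-184 + 94864 + 34188} \cdot 419 \cdot \frac{1}{486493} - - \frac{174}{28385} = \frac{1}{128868} \cdot 419 \cdot \frac{1}{486493} + \frac{174}{28385} = \frac{419}{128868} \cdot \frac{1}{486493} + \frac{174}{28385} = \frac{419}{62693379924} + \frac{174}{28385} = \frac{1558380000013}{254221655591820}$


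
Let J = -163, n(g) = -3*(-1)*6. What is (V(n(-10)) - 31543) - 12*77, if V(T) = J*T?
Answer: -35401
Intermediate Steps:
n(g) = 18 (n(g) = 3*6 = 18)
V(T) = -163*T
(V(n(-10)) - 31543) - 12*77 = (-163*18 - 31543) - 12*77 = (-2934 - 31543) - 924 = -34477 - 924 = -35401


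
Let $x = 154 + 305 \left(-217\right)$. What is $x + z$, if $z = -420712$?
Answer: $-486743$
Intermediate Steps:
$x = -66031$ ($x = 154 - 66185 = -66031$)
$x + z = -66031 - 420712 = -486743$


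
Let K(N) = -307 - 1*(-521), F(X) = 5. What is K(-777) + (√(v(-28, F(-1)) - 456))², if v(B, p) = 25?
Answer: -217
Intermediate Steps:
K(N) = 214 (K(N) = -307 + 521 = 214)
K(-777) + (√(v(-28, F(-1)) - 456))² = 214 + (√(25 - 456))² = 214 + (√(-431))² = 214 + (I*√431)² = 214 - 431 = -217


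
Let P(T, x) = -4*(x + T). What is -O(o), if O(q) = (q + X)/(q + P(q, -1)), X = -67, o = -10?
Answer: 77/34 ≈ 2.2647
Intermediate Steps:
P(T, x) = -4*T - 4*x (P(T, x) = -4*(T + x) = -4*T - 4*x)
O(q) = (-67 + q)/(4 - 3*q) (O(q) = (q - 67)/(q + (-4*q - 4*(-1))) = (-67 + q)/(q + (-4*q + 4)) = (-67 + q)/(q + (4 - 4*q)) = (-67 + q)/(4 - 3*q))
-O(o) = -(67 - 1*(-10))/(-4 + 3*(-10)) = -(67 + 10)/(-4 - 30) = -77/(-34) = -(-1)*77/34 = -1*(-77/34) = 77/34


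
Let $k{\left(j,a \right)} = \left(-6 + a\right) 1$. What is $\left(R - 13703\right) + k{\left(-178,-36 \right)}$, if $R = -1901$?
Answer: $-15646$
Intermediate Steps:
$k{\left(j,a \right)} = -6 + a$
$\left(R - 13703\right) + k{\left(-178,-36 \right)} = \left(-1901 - 13703\right) - 42 = -15604 - 42 = -15646$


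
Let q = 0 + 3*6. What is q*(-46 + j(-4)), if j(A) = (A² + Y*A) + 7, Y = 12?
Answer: -1278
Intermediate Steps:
q = 18 (q = 0 + 18 = 18)
j(A) = 7 + A² + 12*A (j(A) = (A² + 12*A) + 7 = 7 + A² + 12*A)
q*(-46 + j(-4)) = 18*(-46 + (7 + (-4)² + 12*(-4))) = 18*(-46 + (7 + 16 - 48)) = 18*(-46 - 25) = 18*(-71) = -1278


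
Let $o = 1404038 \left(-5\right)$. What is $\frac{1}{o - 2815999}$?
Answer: $- \frac{1}{9836189} \approx -1.0167 \cdot 10^{-7}$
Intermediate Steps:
$o = -7020190$
$\frac{1}{o - 2815999} = \frac{1}{-7020190 - 2815999} = \frac{1}{-9836189} = - \frac{1}{9836189}$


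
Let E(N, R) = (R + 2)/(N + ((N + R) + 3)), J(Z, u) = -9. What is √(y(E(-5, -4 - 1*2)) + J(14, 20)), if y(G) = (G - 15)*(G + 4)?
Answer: I*√12217/13 ≈ 8.5023*I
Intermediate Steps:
E(N, R) = (2 + R)/(3 + R + 2*N) (E(N, R) = (2 + R)/(N + (3 + N + R)) = (2 + R)/(3 + R + 2*N))
y(G) = (-15 + G)*(4 + G)
√(y(E(-5, -4 - 1*2)) + J(14, 20)) = √((-60 + ((2 + (-4 - 1*2))/(3 + (-4 - 1*2) + 2*(-5)))² - 11*(2 + (-4 - 1*2))/(3 + (-4 - 1*2) + 2*(-5))) - 9) = √((-60 + ((2 + (-4 - 2))/(3 + (-4 - 2) - 10))² - 11*(2 + (-4 - 2))/(3 + (-4 - 2) - 10)) - 9) = √((-60 + ((2 - 6)/(3 - 6 - 10))² - 11*(2 - 6)/(3 - 6 - 10)) - 9) = √((-60 + (-4/(-13))² - 11*(-4)/(-13)) - 9) = √((-60 + (-1/13*(-4))² - (-11)*(-4)/13) - 9) = √((-60 + (4/13)² - 11*4/13) - 9) = √((-60 + 16/169 - 44/13) - 9) = √(-10696/169 - 9) = √(-12217/169) = I*√12217/13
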